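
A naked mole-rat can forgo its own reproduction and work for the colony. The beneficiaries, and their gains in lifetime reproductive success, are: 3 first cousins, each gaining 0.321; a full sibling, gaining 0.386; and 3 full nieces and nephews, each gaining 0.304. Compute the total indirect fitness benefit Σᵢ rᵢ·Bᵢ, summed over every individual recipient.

0.541375

r to a first cousin = 0.125 (first cousins share one grandparent pair — two paths of length 4: r = 2·(1/2)^4 = 1/8).
r to a full sibling = 1/2 (full sibs share both parents — two paths of length 2: r = 2·(1/2)^2 = 1/2).
r to a full niece or nephew = 1/4 (full aunt/uncle↔niece/nephew: two paths of length 3 through the shared grandparent pair: r = 2·(1/2)^3 = 1/4).
Summing one r·B term per recipient: 3·0.125·0.321 + 1·0.5·0.386 + 3·0.25·0.304 = 0.541375.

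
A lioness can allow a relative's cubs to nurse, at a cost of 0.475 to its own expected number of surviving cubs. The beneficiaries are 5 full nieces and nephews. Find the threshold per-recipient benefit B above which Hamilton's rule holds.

0.38

r to a full niece or nephew = 1/4 (full aunt/uncle↔niece/nephew: two paths of length 3 through the shared grandparent pair: r = 2·(1/2)^3 = 1/4).
Hamilton's rule with n recipients of equal r: n·r·B > C, so B > C/(n·r) = 0.475/(5·0.25) = 0.38.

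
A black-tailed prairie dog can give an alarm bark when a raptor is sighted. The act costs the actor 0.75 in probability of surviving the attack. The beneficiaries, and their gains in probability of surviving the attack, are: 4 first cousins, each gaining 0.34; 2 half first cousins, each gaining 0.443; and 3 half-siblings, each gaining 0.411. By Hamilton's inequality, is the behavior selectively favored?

No

Hamilton's rule: the trait is favored when the sum of r·B over every recipient exceeds the actor's cost C.
r to a first cousin = 1/8 (first cousins share one grandparent pair — two paths of length 4: r = 2·(1/2)^4 = 1/8).
r to a half first cousin = 0.0625 (half first cousins share one grandparent — one path of length 4: r = (1/2)^4 = 1/16).
r to a half-sibling = 0.25 (half-sibs share one parent — one path of length 2: r = (1/2)^2 = 1/4).
Summing one r·B term per recipient: 4·0.125·0.34 + 2·0.0625·0.443 + 3·0.25·0.411 = 0.533625.
0.533625 < 0.75: the indirect benefit is less than the cost.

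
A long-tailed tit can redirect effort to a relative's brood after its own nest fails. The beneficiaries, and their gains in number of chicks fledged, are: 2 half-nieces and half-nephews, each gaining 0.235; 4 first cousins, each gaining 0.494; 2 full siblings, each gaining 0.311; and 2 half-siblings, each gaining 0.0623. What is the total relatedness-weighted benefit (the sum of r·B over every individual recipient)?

r to a half-niece or half-nephew = 0.125 (half-aunt/uncle↔niece/nephew: one path of length 3: r = (1/2)^3 = 1/8).
r to a first cousin = 0.125 (first cousins share one grandparent pair — two paths of length 4: r = 2·(1/2)^4 = 1/8).
r to a full sibling = 0.5 (full sibs share both parents — two paths of length 2: r = 2·(1/2)^2 = 1/2).
r to a half-sibling = 1/4 (half-sibs share one parent — one path of length 2: r = (1/2)^2 = 1/4).
Summing one r·B term per recipient: 2·0.125·0.235 + 4·0.125·0.494 + 2·0.5·0.311 + 2·0.25·0.0623 = 0.6479.

0.6479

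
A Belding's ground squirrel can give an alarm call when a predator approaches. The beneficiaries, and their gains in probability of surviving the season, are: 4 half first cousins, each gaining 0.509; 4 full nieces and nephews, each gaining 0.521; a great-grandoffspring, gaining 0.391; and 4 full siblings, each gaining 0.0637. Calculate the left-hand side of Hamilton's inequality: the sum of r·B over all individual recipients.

0.824525

r to a half first cousin = 0.0625 (half first cousins share one grandparent — one path of length 4: r = (1/2)^4 = 1/16).
r to a full niece or nephew = 0.25 (full aunt/uncle↔niece/nephew: two paths of length 3 through the shared grandparent pair: r = 2·(1/2)^3 = 1/4).
r to a great-grandoffspring = 0.125 (three parent–offspring links: r = (1/2)^3 = 1/8).
r to a full sibling = 1/2 (full sibs share both parents — two paths of length 2: r = 2·(1/2)^2 = 1/2).
Summing one r·B term per recipient: 4·0.0625·0.509 + 4·0.25·0.521 + 1·0.125·0.391 + 4·0.5·0.0637 = 0.824525.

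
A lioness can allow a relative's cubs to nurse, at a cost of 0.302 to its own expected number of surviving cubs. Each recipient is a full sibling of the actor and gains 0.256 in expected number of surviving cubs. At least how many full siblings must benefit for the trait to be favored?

3

r to a full sibling = 1/2 (full sibs share both parents — two paths of length 2: r = 2·(1/2)^2 = 1/2).
Hamilton's rule: n·r·B > C  ⇒  n > C/(r·B) = 0.302/(0.5·0.256) = 2.359.
The smallest integer exceeding 2.359 is 3.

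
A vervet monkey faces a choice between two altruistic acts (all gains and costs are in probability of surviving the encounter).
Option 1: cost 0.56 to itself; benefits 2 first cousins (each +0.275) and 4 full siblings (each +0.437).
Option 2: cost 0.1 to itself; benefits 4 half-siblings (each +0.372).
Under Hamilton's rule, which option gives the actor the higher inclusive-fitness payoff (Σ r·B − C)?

Option 1: r to a first cousin = 0.125.
Option 1: r to a full sibling = 0.5.
Option 1: Σ r·B − C = (2·0.125·0.275 + 4·0.5·0.437) − 0.56 = 0.38275.
Option 2: r to a half-sibling = 0.25.
Option 2: Σ r·B − C = (4·0.25·0.372) − 0.1 = 0.272.
Option 1 has the higher net inclusive-fitness payoff.

Option 1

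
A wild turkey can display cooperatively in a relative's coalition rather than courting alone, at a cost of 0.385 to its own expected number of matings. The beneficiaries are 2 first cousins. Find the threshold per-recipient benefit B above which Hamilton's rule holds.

1.54

r to a first cousin = 1/8 (first cousins share one grandparent pair — two paths of length 4: r = 2·(1/2)^4 = 1/8).
Hamilton's rule with n recipients of equal r: n·r·B > C, so B > C/(n·r) = 0.385/(2·0.125) = 1.54.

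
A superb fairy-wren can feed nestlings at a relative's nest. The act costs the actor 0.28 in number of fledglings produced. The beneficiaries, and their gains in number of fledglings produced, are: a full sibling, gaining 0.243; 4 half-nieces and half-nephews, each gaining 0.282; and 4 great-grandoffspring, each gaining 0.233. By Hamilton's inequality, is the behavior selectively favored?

Hamilton's rule: the trait is favored when the sum of r·B over every recipient exceeds the actor's cost C.
r to a full sibling = 1/2 (full sibs share both parents — two paths of length 2: r = 2·(1/2)^2 = 1/2).
r to a half-niece or half-nephew = 0.125 (half-aunt/uncle↔niece/nephew: one path of length 3: r = (1/2)^3 = 1/8).
r to a great-grandoffspring = 1/8 (three parent–offspring links: r = (1/2)^3 = 1/8).
Summing one r·B term per recipient: 1·0.5·0.243 + 4·0.125·0.282 + 4·0.125·0.233 = 0.379.
0.379 > 0.28: the indirect benefit exceeds the cost.

Yes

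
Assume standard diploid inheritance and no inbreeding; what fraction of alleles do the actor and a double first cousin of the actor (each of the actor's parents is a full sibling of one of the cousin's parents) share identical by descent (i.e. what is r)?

Each parent–offspring link contributes a factor of 1/2, and independent paths through distinct common ancestors add.
Double first cousins share both grandparent pairs — four paths of length 4: r = 4·(1/2)^4 = 1/4.

0.25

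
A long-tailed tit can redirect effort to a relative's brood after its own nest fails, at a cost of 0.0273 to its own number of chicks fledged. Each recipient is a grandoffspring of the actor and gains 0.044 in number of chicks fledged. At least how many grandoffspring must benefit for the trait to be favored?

r to a grandoffspring = 1/4 (two parent–offspring links: r = (1/2)^2 = 1/4).
Hamilton's rule: n·r·B > C  ⇒  n > C/(r·B) = 0.0273/(0.25·0.044) = 2.482.
The smallest integer exceeding 2.482 is 3.

3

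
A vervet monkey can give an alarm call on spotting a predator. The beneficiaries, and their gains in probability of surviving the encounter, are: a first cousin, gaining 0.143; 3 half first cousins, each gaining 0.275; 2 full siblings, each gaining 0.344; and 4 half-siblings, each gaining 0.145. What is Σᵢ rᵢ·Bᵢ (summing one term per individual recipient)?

0.5584375

r to a first cousin = 1/8 (first cousins share one grandparent pair — two paths of length 4: r = 2·(1/2)^4 = 1/8).
r to a half first cousin = 0.0625 (half first cousins share one grandparent — one path of length 4: r = (1/2)^4 = 1/16).
r to a full sibling = 0.5 (full sibs share both parents — two paths of length 2: r = 2·(1/2)^2 = 1/2).
r to a half-sibling = 0.25 (half-sibs share one parent — one path of length 2: r = (1/2)^2 = 1/4).
Summing one r·B term per recipient: 1·0.125·0.143 + 3·0.0625·0.275 + 2·0.5·0.344 + 4·0.25·0.145 = 0.5584375.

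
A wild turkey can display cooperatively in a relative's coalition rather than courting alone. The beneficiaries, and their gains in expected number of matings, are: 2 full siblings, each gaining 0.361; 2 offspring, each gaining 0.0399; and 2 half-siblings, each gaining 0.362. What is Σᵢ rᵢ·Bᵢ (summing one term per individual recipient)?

r to a full sibling = 0.5 (full sibs share both parents — two paths of length 2: r = 2·(1/2)^2 = 1/2).
r to an offspring = 1/2 (one parent–offspring link: r = (1/2)^1 = 1/2).
r to a half-sibling = 1/4 (half-sibs share one parent — one path of length 2: r = (1/2)^2 = 1/4).
Summing one r·B term per recipient: 2·0.5·0.361 + 2·0.5·0.0399 + 2·0.25·0.362 = 0.5819.

0.5819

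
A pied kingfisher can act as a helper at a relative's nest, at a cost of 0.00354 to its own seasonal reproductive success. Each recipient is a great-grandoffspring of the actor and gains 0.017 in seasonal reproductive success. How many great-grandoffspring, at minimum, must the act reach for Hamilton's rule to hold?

2

r to a great-grandoffspring = 0.125 (three parent–offspring links: r = (1/2)^3 = 1/8).
Hamilton's rule: n·r·B > C  ⇒  n > C/(r·B) = 0.00354/(0.125·0.017) = 1.666.
The smallest integer exceeding 1.666 is 2.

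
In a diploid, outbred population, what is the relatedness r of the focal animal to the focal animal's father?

0.5

Each parent–offspring link contributes a factor of 1/2, and independent paths through distinct common ancestors add.
One parent–offspring link: r = (1/2)^1 = 1/2.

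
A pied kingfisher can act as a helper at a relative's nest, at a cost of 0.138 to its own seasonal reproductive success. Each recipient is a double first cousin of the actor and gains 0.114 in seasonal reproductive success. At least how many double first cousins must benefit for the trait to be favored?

r to a double first cousin = 0.25 (double first cousins share both grandparent pairs — four paths of length 4: r = 4·(1/2)^4 = 1/4).
Hamilton's rule: n·r·B > C  ⇒  n > C/(r·B) = 0.138/(0.25·0.114) = 4.842.
The smallest integer exceeding 4.842 is 5.

5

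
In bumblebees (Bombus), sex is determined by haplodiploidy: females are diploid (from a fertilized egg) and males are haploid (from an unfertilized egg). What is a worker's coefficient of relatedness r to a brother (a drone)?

0.25

Her haploid brother carries none of their father's genes and a random half of their mother's genome; that half matches the maternal half of her own genome with probability 1/2: r = 1/2 · 1/2 = 1/4.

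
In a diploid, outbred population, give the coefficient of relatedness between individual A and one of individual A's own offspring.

0.5

Each parent–offspring link contributes a factor of 1/2, and independent paths through distinct common ancestors add.
One parent–offspring link: r = (1/2)^1 = 1/2.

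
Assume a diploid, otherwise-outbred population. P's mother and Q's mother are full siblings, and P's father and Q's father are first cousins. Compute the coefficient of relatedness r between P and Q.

0.15625

Wright's path rule: contributions from independent ancestry routes add.
P and Q are related in two ways: first cousins through their mothers (r = 1/8) and second cousins through their fathers (r = 1/32).
r = 1/8 + 1/32 = 0.15625.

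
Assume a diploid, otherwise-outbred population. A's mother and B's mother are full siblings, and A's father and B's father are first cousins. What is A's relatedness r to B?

Wright's path rule: contributions from independent ancestry routes add.
A and B are related in two ways: first cousins through their mothers (r = 1/8) and second cousins through their fathers (r = 1/32).
r = 1/8 + 1/32 = 5/32 = 0.15625.

0.15625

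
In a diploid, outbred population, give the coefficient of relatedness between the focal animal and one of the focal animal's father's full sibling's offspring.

Each parent–offspring link contributes a factor of 1/2, and independent paths through distinct common ancestors add.
First cousins share one grandparent pair — two paths of length 4: r = 2·(1/2)^4 = 1/8.

0.125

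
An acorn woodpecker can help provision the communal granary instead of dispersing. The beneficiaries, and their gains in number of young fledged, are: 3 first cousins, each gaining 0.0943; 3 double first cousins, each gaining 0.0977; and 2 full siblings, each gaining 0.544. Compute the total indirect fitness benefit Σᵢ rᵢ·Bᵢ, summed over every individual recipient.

r to a first cousin = 1/8 (first cousins share one grandparent pair — two paths of length 4: r = 2·(1/2)^4 = 1/8).
r to a double first cousin = 1/4 (double first cousins share both grandparent pairs — four paths of length 4: r = 4·(1/2)^4 = 1/4).
r to a full sibling = 1/2 (full sibs share both parents — two paths of length 2: r = 2·(1/2)^2 = 1/2).
Summing one r·B term per recipient: 3·0.125·0.0943 + 3·0.25·0.0977 + 2·0.5·0.544 = 0.6526375.

0.6526375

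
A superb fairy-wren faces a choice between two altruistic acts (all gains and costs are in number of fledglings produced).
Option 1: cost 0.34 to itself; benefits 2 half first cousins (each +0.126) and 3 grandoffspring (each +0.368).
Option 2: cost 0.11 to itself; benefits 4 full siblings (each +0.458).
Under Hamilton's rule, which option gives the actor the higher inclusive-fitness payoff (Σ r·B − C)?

Option 2

Option 1: r to a half first cousin = 0.0625.
Option 1: r to a grandoffspring = 0.25.
Option 1: Σ r·B − C = (2·0.0625·0.126 + 3·0.25·0.368) − 0.34 = -0.04825.
Option 2: r to a full sibling = 0.5.
Option 2: Σ r·B − C = (4·0.5·0.458) − 0.11 = 0.806.
Option 2 has the higher net inclusive-fitness payoff.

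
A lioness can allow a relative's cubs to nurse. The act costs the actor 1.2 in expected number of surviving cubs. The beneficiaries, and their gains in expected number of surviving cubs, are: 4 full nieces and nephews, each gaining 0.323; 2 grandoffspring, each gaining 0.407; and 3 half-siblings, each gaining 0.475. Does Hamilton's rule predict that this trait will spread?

Hamilton's rule: the trait is favored when the sum of r·B over every recipient exceeds the actor's cost C.
r to a full niece or nephew = 1/4 (full aunt/uncle↔niece/nephew: two paths of length 3 through the shared grandparent pair: r = 2·(1/2)^3 = 1/4).
r to a grandoffspring = 0.25 (two parent–offspring links: r = (1/2)^2 = 1/4).
r to a half-sibling = 1/4 (half-sibs share one parent — one path of length 2: r = (1/2)^2 = 1/4).
Summing one r·B term per recipient: 4·0.25·0.323 + 2·0.25·0.407 + 3·0.25·0.475 = 0.88275.
0.88275 < 1.2: the indirect benefit is less than the cost.

No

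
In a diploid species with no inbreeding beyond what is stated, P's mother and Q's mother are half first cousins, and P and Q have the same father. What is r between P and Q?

Independent pedigree routes through distinct common ancestors add.
P and Q are related in two ways: half second cousins through their mothers (r = 1/64) and half-sibs through their shared father (r = 1/4).
r = 1/64 + 1/4 = 17/64 = 0.265625.

0.265625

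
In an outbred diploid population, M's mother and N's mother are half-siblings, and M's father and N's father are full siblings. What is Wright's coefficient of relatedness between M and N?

0.1875

With two independent routes of shared ancestry, r is the sum of the two contributions.
M and N are related in two ways: half first cousins through their mothers (r = 1/16) and first cousins through their fathers (r = 1/8).
r = 1/16 + 1/8 = 0.1875.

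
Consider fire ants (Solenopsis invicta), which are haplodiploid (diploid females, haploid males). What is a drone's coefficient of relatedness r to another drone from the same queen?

0.5

Haploid brothers each carry a random half of the queen's diploid genome, so on average they share half: r = 1/2.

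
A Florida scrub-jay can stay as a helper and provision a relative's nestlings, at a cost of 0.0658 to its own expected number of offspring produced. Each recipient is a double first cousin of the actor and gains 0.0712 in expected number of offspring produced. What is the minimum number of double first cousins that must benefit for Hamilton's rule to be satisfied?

r to a double first cousin = 1/4 (double first cousins share both grandparent pairs — four paths of length 4: r = 4·(1/2)^4 = 1/4).
Hamilton's rule: n·r·B > C  ⇒  n > C/(r·B) = 0.0658/(0.25·0.0712) = 3.697.
The smallest integer exceeding 3.697 is 4.

4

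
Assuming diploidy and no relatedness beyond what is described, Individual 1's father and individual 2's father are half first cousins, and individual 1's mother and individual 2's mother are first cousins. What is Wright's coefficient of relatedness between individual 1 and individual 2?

Wright's path rule: contributions from independent ancestry routes add.
Individual 1 and individual 2 are related in two ways: half second cousins through their fathers (r = 1/64) and second cousins through their mothers (r = 1/32).
r = 1/64 + 1/32 = 3/64 = 0.046875.

0.046875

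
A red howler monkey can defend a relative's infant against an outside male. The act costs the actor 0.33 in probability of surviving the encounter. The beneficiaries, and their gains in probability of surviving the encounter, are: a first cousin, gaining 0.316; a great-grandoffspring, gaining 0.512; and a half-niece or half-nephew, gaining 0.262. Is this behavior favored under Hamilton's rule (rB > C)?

Hamilton's rule: the trait is favored when the sum of r·B over every recipient exceeds the actor's cost C.
r to a first cousin = 0.125 (first cousins share one grandparent pair — two paths of length 4: r = 2·(1/2)^4 = 1/8).
r to a great-grandoffspring = 1/8 (three parent–offspring links: r = (1/2)^3 = 1/8).
r to a half-niece or half-nephew = 0.125 (half-aunt/uncle↔niece/nephew: one path of length 3: r = (1/2)^3 = 1/8).
Summing one r·B term per recipient: 1·0.125·0.316 + 1·0.125·0.512 + 1·0.125·0.262 = 0.13625.
0.13625 < 0.33: the indirect benefit is less than the cost.

No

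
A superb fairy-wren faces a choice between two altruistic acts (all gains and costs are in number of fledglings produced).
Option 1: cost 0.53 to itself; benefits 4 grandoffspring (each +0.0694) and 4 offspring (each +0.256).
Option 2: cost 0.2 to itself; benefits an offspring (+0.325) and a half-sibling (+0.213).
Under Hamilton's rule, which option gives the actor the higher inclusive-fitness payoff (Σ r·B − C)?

Option 1

Option 1: r to a grandoffspring = 0.25.
Option 1: r to an offspring = 0.5.
Option 1: Σ r·B − C = (4·0.25·0.0694 + 4·0.5·0.256) − 0.53 = 0.0514.
Option 2: r to an offspring = 0.5.
Option 2: r to a half-sibling = 0.25.
Option 2: Σ r·B − C = (1·0.5·0.325 + 1·0.25·0.213) − 0.2 = 0.01575.
Option 1 has the higher net inclusive-fitness payoff.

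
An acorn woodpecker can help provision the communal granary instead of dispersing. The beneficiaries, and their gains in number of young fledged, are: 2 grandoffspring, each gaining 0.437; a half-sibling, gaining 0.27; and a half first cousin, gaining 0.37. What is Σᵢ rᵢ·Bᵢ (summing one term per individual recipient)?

0.309125

r to a grandoffspring = 1/4 (two parent–offspring links: r = (1/2)^2 = 1/4).
r to a half-sibling = 0.25 (half-sibs share one parent — one path of length 2: r = (1/2)^2 = 1/4).
r to a half first cousin = 1/16 (half first cousins share one grandparent — one path of length 4: r = (1/2)^4 = 1/16).
Summing one r·B term per recipient: 2·0.25·0.437 + 1·0.25·0.27 + 1·0.0625·0.37 = 0.309125.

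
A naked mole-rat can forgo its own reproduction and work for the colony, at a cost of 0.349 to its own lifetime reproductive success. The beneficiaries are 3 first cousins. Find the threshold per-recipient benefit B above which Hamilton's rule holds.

r to a first cousin = 1/8 (first cousins share one grandparent pair — two paths of length 4: r = 2·(1/2)^4 = 1/8).
Hamilton's rule with n recipients of equal r: n·r·B > C, so B > C/(n·r) = 0.349/(3·0.125) = 0.9307.

0.9307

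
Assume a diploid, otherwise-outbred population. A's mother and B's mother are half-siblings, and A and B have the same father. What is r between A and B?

Independent pedigree routes through distinct common ancestors add.
A and B are related in two ways: half first cousins through their mothers (r = 1/16) and half-sibs through their shared father (r = 1/4).
r = 1/16 + 1/4 = 5/16 = 0.3125.

0.3125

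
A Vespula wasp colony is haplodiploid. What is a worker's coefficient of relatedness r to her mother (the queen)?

0.5

One meiotic link between diploid queen and diploid daughter: r = 1/2.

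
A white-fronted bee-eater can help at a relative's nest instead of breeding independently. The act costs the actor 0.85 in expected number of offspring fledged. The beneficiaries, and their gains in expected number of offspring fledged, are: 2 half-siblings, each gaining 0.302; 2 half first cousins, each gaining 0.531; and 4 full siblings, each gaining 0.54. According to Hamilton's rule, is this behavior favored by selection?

Yes

Hamilton's rule: the trait is favored when the sum of r·B over every recipient exceeds the actor's cost C.
r to a half-sibling = 0.25 (half-sibs share one parent — one path of length 2: r = (1/2)^2 = 1/4).
r to a half first cousin = 1/16 (half first cousins share one grandparent — one path of length 4: r = (1/2)^4 = 1/16).
r to a full sibling = 1/2 (full sibs share both parents — two paths of length 2: r = 2·(1/2)^2 = 1/2).
Summing one r·B term per recipient: 2·0.25·0.302 + 2·0.0625·0.531 + 4·0.5·0.54 = 1.297375.
1.297375 > 0.85: the indirect benefit exceeds the cost.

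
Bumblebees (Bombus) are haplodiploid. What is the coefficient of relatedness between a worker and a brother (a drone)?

Her haploid brother carries none of their father's genes and a random half of their mother's genome; that half matches the maternal half of her own genome with probability 1/2: r = 1/2 · 1/2 = 1/4.

0.25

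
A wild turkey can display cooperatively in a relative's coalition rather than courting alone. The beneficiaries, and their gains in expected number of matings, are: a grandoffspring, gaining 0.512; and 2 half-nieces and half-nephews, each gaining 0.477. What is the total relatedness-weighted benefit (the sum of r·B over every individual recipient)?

r to a grandoffspring = 1/4 (two parent–offspring links: r = (1/2)^2 = 1/4).
r to a half-niece or half-nephew = 0.125 (half-aunt/uncle↔niece/nephew: one path of length 3: r = (1/2)^3 = 1/8).
Summing one r·B term per recipient: 1·0.25·0.512 + 2·0.125·0.477 = 0.24725.

0.24725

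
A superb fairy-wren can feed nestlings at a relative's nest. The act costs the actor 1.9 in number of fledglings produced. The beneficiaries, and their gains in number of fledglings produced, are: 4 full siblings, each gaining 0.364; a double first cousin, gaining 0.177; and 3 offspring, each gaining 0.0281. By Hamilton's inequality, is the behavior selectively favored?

Hamilton's rule: the trait is favored when the sum of r·B over every recipient exceeds the actor's cost C.
r to a full sibling = 0.5 (full sibs share both parents — two paths of length 2: r = 2·(1/2)^2 = 1/2).
r to a double first cousin = 1/4 (double first cousins share both grandparent pairs — four paths of length 4: r = 4·(1/2)^4 = 1/4).
r to an offspring = 1/2 (one parent–offspring link: r = (1/2)^1 = 1/2).
Summing one r·B term per recipient: 4·0.5·0.364 + 1·0.25·0.177 + 3·0.5·0.0281 = 0.8144.
0.8144 < 1.9: the indirect benefit is less than the cost.

No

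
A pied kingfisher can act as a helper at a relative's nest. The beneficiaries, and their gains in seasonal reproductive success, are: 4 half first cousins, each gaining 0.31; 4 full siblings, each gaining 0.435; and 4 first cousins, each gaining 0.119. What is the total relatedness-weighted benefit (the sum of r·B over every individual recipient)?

r to a half first cousin = 1/16 (half first cousins share one grandparent — one path of length 4: r = (1/2)^4 = 1/16).
r to a full sibling = 1/2 (full sibs share both parents — two paths of length 2: r = 2·(1/2)^2 = 1/2).
r to a first cousin = 0.125 (first cousins share one grandparent pair — two paths of length 4: r = 2·(1/2)^4 = 1/8).
Summing one r·B term per recipient: 4·0.0625·0.31 + 4·0.5·0.435 + 4·0.125·0.119 = 1.007.

1.007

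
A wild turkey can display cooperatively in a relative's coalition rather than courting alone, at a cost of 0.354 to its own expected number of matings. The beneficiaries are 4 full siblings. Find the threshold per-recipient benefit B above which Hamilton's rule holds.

r to a full sibling = 1/2 (full sibs share both parents — two paths of length 2: r = 2·(1/2)^2 = 1/2).
Hamilton's rule with n recipients of equal r: n·r·B > C, so B > C/(n·r) = 0.354/(4·0.5) = 0.177.

0.177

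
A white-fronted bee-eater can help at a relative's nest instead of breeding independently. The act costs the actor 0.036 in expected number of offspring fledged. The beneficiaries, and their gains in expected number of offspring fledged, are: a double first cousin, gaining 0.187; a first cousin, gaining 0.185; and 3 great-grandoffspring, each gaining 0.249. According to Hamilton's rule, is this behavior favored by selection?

Hamilton's rule: the trait is favored when the sum of r·B over every recipient exceeds the actor's cost C.
r to a double first cousin = 0.25 (double first cousins share both grandparent pairs — four paths of length 4: r = 4·(1/2)^4 = 1/4).
r to a first cousin = 0.125 (first cousins share one grandparent pair — two paths of length 4: r = 2·(1/2)^4 = 1/8).
r to a great-grandoffspring = 0.125 (three parent–offspring links: r = (1/2)^3 = 1/8).
Summing one r·B term per recipient: 1·0.25·0.187 + 1·0.125·0.185 + 3·0.125·0.249 = 0.16325.
0.16325 > 0.036: the indirect benefit exceeds the cost.

Yes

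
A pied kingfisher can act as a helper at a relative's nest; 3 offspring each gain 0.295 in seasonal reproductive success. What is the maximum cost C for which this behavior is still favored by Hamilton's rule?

r to an offspring = 1/2 (one parent–offspring link: r = (1/2)^1 = 1/2).
Hamilton's rule: n·r·B > C, so the trait is favored while C < n·r·B = 3·0.5·0.295 = 0.4425.

0.4425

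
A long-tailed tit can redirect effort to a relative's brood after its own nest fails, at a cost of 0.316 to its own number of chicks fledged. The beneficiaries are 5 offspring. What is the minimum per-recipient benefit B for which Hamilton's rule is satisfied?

r to an offspring = 1/2 (one parent–offspring link: r = (1/2)^1 = 1/2).
Hamilton's rule with n recipients of equal r: n·r·B > C, so B > C/(n·r) = 0.316/(5·0.5) = 0.1264.

0.1264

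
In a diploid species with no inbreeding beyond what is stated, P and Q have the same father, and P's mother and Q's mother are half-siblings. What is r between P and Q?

With two independent routes of shared ancestry, r is the sum of the two contributions.
P and Q are related in two ways: half-sibs through their shared father (r = 1/4) and half first cousins through their mothers (r = 1/16).
r = 1/4 + 1/16 = 0.3125.

0.3125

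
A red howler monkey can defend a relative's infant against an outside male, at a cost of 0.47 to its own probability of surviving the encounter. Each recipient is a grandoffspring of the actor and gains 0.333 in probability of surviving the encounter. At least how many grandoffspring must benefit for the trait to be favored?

6

r to a grandoffspring = 0.25 (two parent–offspring links: r = (1/2)^2 = 1/4).
Hamilton's rule: n·r·B > C  ⇒  n > C/(r·B) = 0.47/(0.25·0.333) = 5.646.
The smallest integer exceeding 5.646 is 6.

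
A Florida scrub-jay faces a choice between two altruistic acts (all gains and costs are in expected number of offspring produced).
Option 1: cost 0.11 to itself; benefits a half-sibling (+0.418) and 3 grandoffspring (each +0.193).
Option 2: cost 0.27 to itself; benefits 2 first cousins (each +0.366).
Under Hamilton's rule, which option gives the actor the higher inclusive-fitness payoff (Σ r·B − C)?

Option 1: r to a half-sibling = 0.25.
Option 1: r to a grandoffspring = 0.25.
Option 1: Σ r·B − C = (1·0.25·0.418 + 3·0.25·0.193) − 0.11 = 0.13925.
Option 2: r to a first cousin = 0.125.
Option 2: Σ r·B − C = (2·0.125·0.366) − 0.27 = -0.1785.
Option 1 has the higher net inclusive-fitness payoff.

Option 1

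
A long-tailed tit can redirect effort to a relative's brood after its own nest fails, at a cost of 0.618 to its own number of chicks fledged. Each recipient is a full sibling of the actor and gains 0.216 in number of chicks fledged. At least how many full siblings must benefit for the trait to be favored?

6

r to a full sibling = 1/2 (full sibs share both parents — two paths of length 2: r = 2·(1/2)^2 = 1/2).
Hamilton's rule: n·r·B > C  ⇒  n > C/(r·B) = 0.618/(0.5·0.216) = 5.722.
The smallest integer exceeding 5.722 is 6.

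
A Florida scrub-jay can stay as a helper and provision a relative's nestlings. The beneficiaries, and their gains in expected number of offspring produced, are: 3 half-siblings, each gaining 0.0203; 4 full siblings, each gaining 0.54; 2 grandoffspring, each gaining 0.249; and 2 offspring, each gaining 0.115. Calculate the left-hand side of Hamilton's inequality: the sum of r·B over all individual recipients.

1.334725

r to a half-sibling = 1/4 (half-sibs share one parent — one path of length 2: r = (1/2)^2 = 1/4).
r to a full sibling = 1/2 (full sibs share both parents — two paths of length 2: r = 2·(1/2)^2 = 1/2).
r to a grandoffspring = 0.25 (two parent–offspring links: r = (1/2)^2 = 1/4).
r to an offspring = 0.5 (one parent–offspring link: r = (1/2)^1 = 1/2).
Summing one r·B term per recipient: 3·0.25·0.0203 + 4·0.5·0.54 + 2·0.25·0.249 + 2·0.5·0.115 = 1.334725.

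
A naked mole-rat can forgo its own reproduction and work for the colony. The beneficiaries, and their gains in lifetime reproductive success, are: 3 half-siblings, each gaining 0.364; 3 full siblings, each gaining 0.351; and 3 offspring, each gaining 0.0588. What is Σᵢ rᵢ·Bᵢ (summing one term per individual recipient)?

r to a half-sibling = 1/4 (half-sibs share one parent — one path of length 2: r = (1/2)^2 = 1/4).
r to a full sibling = 0.5 (full sibs share both parents — two paths of length 2: r = 2·(1/2)^2 = 1/2).
r to an offspring = 1/2 (one parent–offspring link: r = (1/2)^1 = 1/2).
Summing one r·B term per recipient: 3·0.25·0.364 + 3·0.5·0.351 + 3·0.5·0.0588 = 0.8877.

0.8877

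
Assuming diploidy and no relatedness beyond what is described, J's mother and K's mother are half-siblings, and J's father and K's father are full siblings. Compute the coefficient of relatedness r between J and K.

0.1875

Wright's path rule: contributions from independent ancestry routes add.
J and K are related in two ways: half first cousins through their mothers (r = 1/16) and first cousins through their fathers (r = 1/8).
r = 1/16 + 1/8 = 3/16 = 0.1875.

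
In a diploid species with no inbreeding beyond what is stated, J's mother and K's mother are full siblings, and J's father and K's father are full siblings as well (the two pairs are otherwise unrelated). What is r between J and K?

0.25

Wright's path rule: contributions from independent ancestry routes add.
J and K are related in two ways: first cousins through their mothers (r = 1/8) and first cousins through their fathers (r = 1/8) — i.e. double first cousins.
r = 1/8 + 1/8 = 1/4 = 0.25.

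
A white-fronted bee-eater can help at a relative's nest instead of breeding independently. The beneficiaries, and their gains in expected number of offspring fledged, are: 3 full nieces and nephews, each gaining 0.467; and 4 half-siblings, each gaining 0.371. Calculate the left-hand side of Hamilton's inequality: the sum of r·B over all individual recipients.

0.72125

r to a full niece or nephew = 1/4 (full aunt/uncle↔niece/nephew: two paths of length 3 through the shared grandparent pair: r = 2·(1/2)^3 = 1/4).
r to a half-sibling = 1/4 (half-sibs share one parent — one path of length 2: r = (1/2)^2 = 1/4).
Summing one r·B term per recipient: 3·0.25·0.467 + 4·0.25·0.371 = 0.72125.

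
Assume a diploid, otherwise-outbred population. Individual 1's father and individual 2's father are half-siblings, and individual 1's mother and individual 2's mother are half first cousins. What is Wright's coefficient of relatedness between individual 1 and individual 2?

0.078125

Independent pedigree routes through distinct common ancestors add.
Individual 1 and individual 2 are related in two ways: half first cousins through their fathers (r = 1/16) and half second cousins through their mothers (r = 1/64).
r = 1/16 + 1/64 = 0.078125.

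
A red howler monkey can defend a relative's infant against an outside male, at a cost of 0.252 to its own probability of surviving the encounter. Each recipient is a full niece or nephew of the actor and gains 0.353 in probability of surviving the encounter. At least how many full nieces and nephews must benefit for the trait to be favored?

r to a full niece or nephew = 0.25 (full aunt/uncle↔niece/nephew: two paths of length 3 through the shared grandparent pair: r = 2·(1/2)^3 = 1/4).
Hamilton's rule: n·r·B > C  ⇒  n > C/(r·B) = 0.252/(0.25·0.353) = 2.856.
The smallest integer exceeding 2.856 is 3.

3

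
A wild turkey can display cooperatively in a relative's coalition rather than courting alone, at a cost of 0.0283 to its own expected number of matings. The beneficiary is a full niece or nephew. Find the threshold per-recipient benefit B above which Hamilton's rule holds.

0.1132

r to a full niece or nephew = 1/4 (full aunt/uncle↔niece/nephew: two paths of length 3 through the shared grandparent pair: r = 2·(1/2)^3 = 1/4).
Hamilton's rule with n recipients of equal r: n·r·B > C, so B > C/(n·r) = 0.0283/(1·0.25) = 0.1132.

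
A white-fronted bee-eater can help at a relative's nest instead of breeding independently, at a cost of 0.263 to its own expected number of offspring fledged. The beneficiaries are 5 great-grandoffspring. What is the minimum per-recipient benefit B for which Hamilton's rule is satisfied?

r to a great-grandoffspring = 1/8 (three parent–offspring links: r = (1/2)^3 = 1/8).
Hamilton's rule with n recipients of equal r: n·r·B > C, so B > C/(n·r) = 0.263/(5·0.125) = 0.4208.

0.4208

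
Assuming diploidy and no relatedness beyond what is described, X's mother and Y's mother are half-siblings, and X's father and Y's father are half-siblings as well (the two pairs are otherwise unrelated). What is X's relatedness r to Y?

0.125

Independent pedigree routes through distinct common ancestors add.
X and Y are related in two ways: half first cousins through their mothers (r = 1/16) and half first cousins through their fathers (r = 1/16).
r = 1/16 + 1/16 = 1/8 = 0.125.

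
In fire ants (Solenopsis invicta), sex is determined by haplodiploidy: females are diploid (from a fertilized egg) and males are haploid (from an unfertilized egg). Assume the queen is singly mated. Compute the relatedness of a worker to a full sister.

0.75

Haplodiploid full sisters inherit their father's entire haploid genome identically (contributing 1/2) and on average half of their mother's contribution (1/2 · 1/2 = 1/4); r = 1/2 + 1/4 = 3/4.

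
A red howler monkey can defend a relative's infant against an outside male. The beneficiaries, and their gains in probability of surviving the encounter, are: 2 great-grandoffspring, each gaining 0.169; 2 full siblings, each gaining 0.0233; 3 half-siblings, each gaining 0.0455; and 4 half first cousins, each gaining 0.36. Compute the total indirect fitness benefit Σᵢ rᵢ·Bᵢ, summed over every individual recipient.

r to a great-grandoffspring = 0.125 (three parent–offspring links: r = (1/2)^3 = 1/8).
r to a full sibling = 1/2 (full sibs share both parents — two paths of length 2: r = 2·(1/2)^2 = 1/2).
r to a half-sibling = 1/4 (half-sibs share one parent — one path of length 2: r = (1/2)^2 = 1/4).
r to a half first cousin = 0.0625 (half first cousins share one grandparent — one path of length 4: r = (1/2)^4 = 1/16).
Summing one r·B term per recipient: 2·0.125·0.169 + 2·0.5·0.0233 + 3·0.25·0.0455 + 4·0.0625·0.36 = 0.189675.

0.189675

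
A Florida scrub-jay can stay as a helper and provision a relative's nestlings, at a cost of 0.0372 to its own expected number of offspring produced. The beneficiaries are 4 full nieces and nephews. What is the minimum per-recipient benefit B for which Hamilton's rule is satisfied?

r to a full niece or nephew = 1/4 (full aunt/uncle↔niece/nephew: two paths of length 3 through the shared grandparent pair: r = 2·(1/2)^3 = 1/4).
Hamilton's rule with n recipients of equal r: n·r·B > C, so B > C/(n·r) = 0.0372/(4·0.25) = 0.0372.

0.0372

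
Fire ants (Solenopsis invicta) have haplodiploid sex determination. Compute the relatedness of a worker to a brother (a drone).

0.25

Her haploid brother carries none of their father's genes and a random half of their mother's genome; that half matches the maternal half of her own genome with probability 1/2: r = 1/2 · 1/2 = 1/4.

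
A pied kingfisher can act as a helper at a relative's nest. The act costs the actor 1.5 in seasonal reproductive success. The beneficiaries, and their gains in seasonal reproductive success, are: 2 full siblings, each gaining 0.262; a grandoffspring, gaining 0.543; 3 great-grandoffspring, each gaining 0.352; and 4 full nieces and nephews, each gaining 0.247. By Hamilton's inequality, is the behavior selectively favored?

Hamilton's rule: the trait is favored when the sum of r·B over every recipient exceeds the actor's cost C.
r to a full sibling = 1/2 (full sibs share both parents — two paths of length 2: r = 2·(1/2)^2 = 1/2).
r to a grandoffspring = 0.25 (two parent–offspring links: r = (1/2)^2 = 1/4).
r to a great-grandoffspring = 0.125 (three parent–offspring links: r = (1/2)^3 = 1/8).
r to a full niece or nephew = 1/4 (full aunt/uncle↔niece/nephew: two paths of length 3 through the shared grandparent pair: r = 2·(1/2)^3 = 1/4).
Summing one r·B term per recipient: 2·0.5·0.262 + 1·0.25·0.543 + 3·0.125·0.352 + 4·0.25·0.247 = 0.77675.
0.77675 < 1.5: the indirect benefit is less than the cost.

No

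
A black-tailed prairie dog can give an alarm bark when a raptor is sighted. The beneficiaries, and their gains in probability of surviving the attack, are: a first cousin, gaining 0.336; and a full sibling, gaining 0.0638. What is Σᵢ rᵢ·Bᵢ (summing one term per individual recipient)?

r to a first cousin = 1/8 (first cousins share one grandparent pair — two paths of length 4: r = 2·(1/2)^4 = 1/8).
r to a full sibling = 1/2 (full sibs share both parents — two paths of length 2: r = 2·(1/2)^2 = 1/2).
Summing one r·B term per recipient: 1·0.125·0.336 + 1·0.5·0.0638 = 0.0739.

0.0739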